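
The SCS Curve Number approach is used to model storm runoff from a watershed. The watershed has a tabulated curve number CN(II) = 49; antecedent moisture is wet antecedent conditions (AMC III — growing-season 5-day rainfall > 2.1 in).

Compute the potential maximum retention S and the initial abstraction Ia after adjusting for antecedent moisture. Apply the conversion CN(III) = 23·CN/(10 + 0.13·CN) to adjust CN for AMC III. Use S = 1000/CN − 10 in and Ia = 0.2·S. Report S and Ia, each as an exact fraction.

Adjust CN=49 to AMC III: 23·49/(10 + 0.13·49) → 1127 ÷ (1637/100) = 112700/1637 ≈ 68.845
Max retention: S = 1000/(112700/1637) − 10 = 5100/1127 in (≈ 4.525 in)
Initial abstraction Ia = S/5 = (5100/1127)/5 = 1020/1127 ≈ 0.905 in

S = 5100/1127 in ≈ 4.525 in; Ia = 1020/1127 in ≈ 0.905 in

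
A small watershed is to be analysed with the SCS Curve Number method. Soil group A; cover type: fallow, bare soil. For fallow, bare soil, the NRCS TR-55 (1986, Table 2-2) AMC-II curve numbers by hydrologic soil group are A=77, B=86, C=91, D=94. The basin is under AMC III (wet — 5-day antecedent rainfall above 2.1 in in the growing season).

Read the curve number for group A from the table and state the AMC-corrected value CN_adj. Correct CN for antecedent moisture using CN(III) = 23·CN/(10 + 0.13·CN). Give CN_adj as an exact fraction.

NRCS table: fallow, bare soil, soil group A → CN(II) = 77
Wet (AMC III): CN(III) = 23·77/(10 + 0.13·77) = 1771/(2001/100) = 7700/87 ≈ 88.506

CN_adj = 7700/87 ≈ 88.506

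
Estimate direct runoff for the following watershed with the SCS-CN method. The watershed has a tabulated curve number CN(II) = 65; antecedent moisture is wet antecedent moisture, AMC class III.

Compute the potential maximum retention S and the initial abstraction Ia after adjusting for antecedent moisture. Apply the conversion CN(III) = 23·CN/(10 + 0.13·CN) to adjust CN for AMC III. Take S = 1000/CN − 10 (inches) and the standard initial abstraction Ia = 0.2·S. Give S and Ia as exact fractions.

Adjust CN=65 to AMC III: 23·65/(10 + 0.13·65) → 1495 ÷ (369/20) = 29900/369 ≈ 81.030
S = 1000/(29900/369) − 10 = 700/299 in ≈ 2.341 in
Ia = 0.2·(700/299) = 140/299 in ≈ 0.468 in

S = 700/299 in ≈ 2.341 in; Ia = 140/299 in ≈ 0.468 in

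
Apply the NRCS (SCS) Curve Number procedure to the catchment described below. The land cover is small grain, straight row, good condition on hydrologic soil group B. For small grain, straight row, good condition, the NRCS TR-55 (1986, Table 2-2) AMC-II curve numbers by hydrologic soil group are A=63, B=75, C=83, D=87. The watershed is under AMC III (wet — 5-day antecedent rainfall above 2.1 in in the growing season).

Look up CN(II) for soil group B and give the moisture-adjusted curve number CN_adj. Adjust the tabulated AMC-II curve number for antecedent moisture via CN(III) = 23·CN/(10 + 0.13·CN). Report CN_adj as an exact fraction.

NRCS table: small grain, straight row, good condition, soil group B → CN(II) = 75
CN(III) from CN(II)=75: (23·75)/(10 + 0.13·75) = 6900/79 ≈ 87.342

CN_adj = 6900/79 ≈ 87.342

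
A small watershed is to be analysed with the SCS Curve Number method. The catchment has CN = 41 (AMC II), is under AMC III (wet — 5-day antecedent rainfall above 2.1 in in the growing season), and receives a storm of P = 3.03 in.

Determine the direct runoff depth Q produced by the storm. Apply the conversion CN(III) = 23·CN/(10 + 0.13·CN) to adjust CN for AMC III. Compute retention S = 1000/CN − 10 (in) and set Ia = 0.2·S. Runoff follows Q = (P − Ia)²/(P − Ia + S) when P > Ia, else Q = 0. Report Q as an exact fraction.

Adjust CN=41 to AMC III: 23·41/(10 + 0.13·41) → 943 ÷ (1533/100) = 94300/1533 ≈ 61.513
Retention S: 1000/CN − 10 with CN=61.513 → S = 5900/943 ≈ 6.257 in
Ia = 0.2·(5900/943) = 1180/943 in ≈ 1.251 in
Excess rainfall: 3.030 − 1.251 = 1.779 in; P > Ia so Q > 0
Q: (167729/94300)² ÷ (757729/94300) = 28133017441/71453844700 in (≈ 0.394 in)

Q = 28133017441/71453844700 in ≈ 0.394 in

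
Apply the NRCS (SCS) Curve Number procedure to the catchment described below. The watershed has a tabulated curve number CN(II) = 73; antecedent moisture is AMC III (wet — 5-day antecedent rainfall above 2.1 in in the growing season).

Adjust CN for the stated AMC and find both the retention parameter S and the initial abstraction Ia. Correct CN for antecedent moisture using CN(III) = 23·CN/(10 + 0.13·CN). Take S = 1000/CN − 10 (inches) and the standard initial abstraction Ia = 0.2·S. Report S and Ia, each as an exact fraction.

S = 2700/1679 in ≈ 1.608 in; Ia = 540/1679 in ≈ 0.322 in

Adjust CN=73 to AMC III: 23·73/(10 + 0.13·73) → 1679 ÷ (1949/100) = 167900/1949 ≈ 86.147
S = 1000/(167900/1949) − 10 = 2700/1679 in ≈ 1.608 in
Initial abstraction Ia = S/5 = (2700/1679)/5 = 540/1679 ≈ 0.322 in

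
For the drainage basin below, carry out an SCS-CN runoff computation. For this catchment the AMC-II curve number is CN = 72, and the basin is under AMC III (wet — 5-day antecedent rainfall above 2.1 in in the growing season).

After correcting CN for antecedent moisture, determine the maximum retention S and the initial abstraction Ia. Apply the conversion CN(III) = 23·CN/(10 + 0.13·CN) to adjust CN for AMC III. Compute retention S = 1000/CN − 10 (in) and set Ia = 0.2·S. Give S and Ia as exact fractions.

Wet (AMC III): CN(III) = 23·72/(10 + 0.13·72) = 1656/(484/25) = 10350/121 ≈ 85.537
Max retention: S = 1000/(10350/121) − 10 = 350/207 in (≈ 1.691 in)
Initial abstraction Ia = S/5 = (350/207)/5 = 70/207 ≈ 0.338 in

S = 350/207 in ≈ 1.691 in; Ia = 70/207 in ≈ 0.338 in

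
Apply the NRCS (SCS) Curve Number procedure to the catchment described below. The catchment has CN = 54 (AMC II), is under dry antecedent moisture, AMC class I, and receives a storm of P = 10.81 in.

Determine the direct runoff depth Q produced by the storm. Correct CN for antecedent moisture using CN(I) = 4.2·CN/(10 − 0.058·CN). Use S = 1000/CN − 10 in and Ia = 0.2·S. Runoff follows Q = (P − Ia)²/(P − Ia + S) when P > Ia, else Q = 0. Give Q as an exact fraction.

Dry (AMC I): CN(I) = 4.2·54/(10 − 0.058·54) = (1134/5)/(1717/250) = 56700/1717 ≈ 33.023
S = 1000/(56700/1717) − 10 = 11500/567 in ≈ 20.282 in
Ia = 0.2·(11500/567) = 2300/567 in ≈ 4.056 in
P − Ia = 10.810 − 4.056 = 382927/56700 ≈ 6.754 in (> 0, runoff occurs)
Q = (382927/56700)²/((382927/56700) + 11500/567) = (146633087329/3214890000)/(1532927/56700) = 6375351623/3778998300 in ≈ 1.687 in

Q = 6375351623/3778998300 in ≈ 1.687 in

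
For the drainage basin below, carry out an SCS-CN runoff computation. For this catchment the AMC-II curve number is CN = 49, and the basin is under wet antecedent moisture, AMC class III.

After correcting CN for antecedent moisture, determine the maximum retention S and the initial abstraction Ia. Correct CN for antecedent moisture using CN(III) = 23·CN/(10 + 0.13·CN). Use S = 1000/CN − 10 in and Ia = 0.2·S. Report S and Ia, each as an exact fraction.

S = 5100/1127 in ≈ 4.525 in; Ia = 1020/1127 in ≈ 0.905 in

Adjust CN=49 to AMC III: 23·49/(10 + 0.13·49) → 1127 ÷ (1637/100) = 112700/1637 ≈ 68.845
Max retention: S = 1000/(112700/1637) − 10 = 5100/1127 in (≈ 4.525 in)
Ia = 0.2S: 0.2·4.525 = 0.905 in (exactly 1020/1127)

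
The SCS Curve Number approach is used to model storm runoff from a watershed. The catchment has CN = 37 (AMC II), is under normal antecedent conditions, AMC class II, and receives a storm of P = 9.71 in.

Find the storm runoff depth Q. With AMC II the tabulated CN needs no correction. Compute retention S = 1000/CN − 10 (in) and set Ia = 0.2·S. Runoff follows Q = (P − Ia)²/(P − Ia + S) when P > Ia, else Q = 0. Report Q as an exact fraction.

Q = 544148929/319409900 in ≈ 1.704 in

AMC II — tabulated CN = 37 applies directly.
Max retention: S = 1000/37 − 10 = 630/37 in (≈ 17.027 in)
Ia = 0.2S: 0.2·17.027 = 3.405 in (exactly 126/37)
P − Ia = 9.710 − 3.405 = 23327/3700 ≈ 6.305 in (> 0, runoff occurs)
Q: (23327/3700)² ÷ (86327/3700) = 544148929/319409900 in (≈ 1.704 in)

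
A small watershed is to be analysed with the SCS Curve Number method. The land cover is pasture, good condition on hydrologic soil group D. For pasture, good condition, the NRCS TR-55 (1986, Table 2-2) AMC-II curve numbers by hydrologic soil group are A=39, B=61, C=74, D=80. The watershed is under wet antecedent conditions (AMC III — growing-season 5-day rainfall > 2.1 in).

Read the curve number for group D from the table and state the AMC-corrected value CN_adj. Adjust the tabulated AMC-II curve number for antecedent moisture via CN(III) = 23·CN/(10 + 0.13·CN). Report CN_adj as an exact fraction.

CN_adj = 4600/51 ≈ 90.196

NRCS table: pasture, good condition, soil group D → CN(II) = 80
Adjust CN=80 to AMC III: 23·80/(10 + 0.13·80) → 1840 ÷ (102/5) = 4600/51 ≈ 90.196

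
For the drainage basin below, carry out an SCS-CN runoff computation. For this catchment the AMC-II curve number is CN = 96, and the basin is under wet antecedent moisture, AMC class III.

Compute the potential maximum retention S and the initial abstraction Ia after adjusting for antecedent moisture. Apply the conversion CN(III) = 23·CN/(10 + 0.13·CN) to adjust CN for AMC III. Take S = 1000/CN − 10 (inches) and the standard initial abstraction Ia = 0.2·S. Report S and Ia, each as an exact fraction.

Adjust CN=96 to AMC III: 23·96/(10 + 0.13·96) → 2208 ÷ (562/25) = 27600/281 ≈ 98.221
Retention S: 1000/CN − 10 with CN=98.221 → S = 25/138 ≈ 0.181 in
Ia = 0.2S: 0.2·0.181 = 0.036 in (exactly 5/138)

S = 25/138 in ≈ 0.181 in; Ia = 5/138 in ≈ 0.036 in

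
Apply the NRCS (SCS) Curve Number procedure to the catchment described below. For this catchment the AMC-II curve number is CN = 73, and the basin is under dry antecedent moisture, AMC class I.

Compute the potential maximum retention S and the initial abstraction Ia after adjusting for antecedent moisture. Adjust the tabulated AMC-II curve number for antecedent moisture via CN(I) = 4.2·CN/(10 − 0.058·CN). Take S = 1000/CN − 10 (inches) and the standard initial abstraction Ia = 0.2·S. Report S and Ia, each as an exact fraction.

Adjust CN=73 to AMC I: 4.2·73/(10 − 0.058·73) → (1533/5) ÷ (2883/500) = 51100/961 ≈ 53.174
S = 1000/(51100/961) − 10 = 4500/511 in ≈ 8.806 in
Initial abstraction Ia = S/5 = (4500/511)/5 = 900/511 ≈ 1.761 in

S = 4500/511 in ≈ 8.806 in; Ia = 900/511 in ≈ 1.761 in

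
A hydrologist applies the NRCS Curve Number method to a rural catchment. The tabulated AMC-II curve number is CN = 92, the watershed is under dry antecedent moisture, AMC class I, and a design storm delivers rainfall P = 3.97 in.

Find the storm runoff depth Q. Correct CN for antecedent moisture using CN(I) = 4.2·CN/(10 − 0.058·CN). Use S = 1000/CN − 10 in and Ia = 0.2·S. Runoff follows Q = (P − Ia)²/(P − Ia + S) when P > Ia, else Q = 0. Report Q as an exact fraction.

Q = 29498406001/13125573300 in ≈ 2.247 in

CN(I) from CN(II)=92: (4.2·92)/(10 − 0.058·92) = 48300/583 ≈ 82.847
Retention S: 1000/CN − 10 with CN=82.847 → S = 1000/483 ≈ 2.070 in
Ia = 0.2S: 0.2·2.070 = 0.414 in (exactly 200/483)
P − Ia = 3.970 − 0.414 = 171751/48300 ≈ 3.556 in (> 0, runoff occurs)
Q = (171751/48300)²/((171751/48300) + 1000/483) = (29498406001/2332890000)/(271751/48300) = 29498406001/13125573300 in ≈ 2.247 in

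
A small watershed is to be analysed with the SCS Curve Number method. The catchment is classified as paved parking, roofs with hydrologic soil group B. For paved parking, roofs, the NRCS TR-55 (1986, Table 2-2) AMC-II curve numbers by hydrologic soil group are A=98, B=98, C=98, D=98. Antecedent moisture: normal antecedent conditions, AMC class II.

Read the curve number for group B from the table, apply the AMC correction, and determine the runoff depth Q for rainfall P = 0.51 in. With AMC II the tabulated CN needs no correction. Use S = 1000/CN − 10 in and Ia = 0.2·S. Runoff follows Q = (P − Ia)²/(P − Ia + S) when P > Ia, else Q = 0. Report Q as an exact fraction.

Q = 5285401/16165100 in ≈ 0.327 in

NRCS table: paved parking, roofs, soil group B → CN(II) = 98
Average conditions: CN = 98 (no AMC adjustment).
Max retention: S = 1000/98 − 10 = 10/49 in (≈ 0.204 in)
Ia = 0.2S: 0.2·0.204 = 0.041 in (exactly 2/49)
Since P=0.510 > Ia=0.041: effective rainfall P−Ia = 2299/4900 in
Q = (2299/4900)²/((2299/4900) + 10/49) = (5285401/24010000)/(3299/4900) = 5285401/16165100 in ≈ 0.327 in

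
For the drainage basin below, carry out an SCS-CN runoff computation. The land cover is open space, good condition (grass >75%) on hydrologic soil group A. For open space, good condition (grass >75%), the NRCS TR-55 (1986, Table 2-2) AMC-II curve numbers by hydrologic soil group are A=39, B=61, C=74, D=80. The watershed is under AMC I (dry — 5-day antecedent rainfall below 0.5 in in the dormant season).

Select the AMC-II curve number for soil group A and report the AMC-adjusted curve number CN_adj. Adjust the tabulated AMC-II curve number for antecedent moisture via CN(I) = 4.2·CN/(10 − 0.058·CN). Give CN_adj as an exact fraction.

NRCS table: open space, good condition (grass >75%), soil group A → CN(II) = 39
Dry (AMC I): CN(I) = 4.2·39/(10 − 0.058·39) = (819/5)/(3869/500) = 81900/3869 ≈ 21.168

CN_adj = 81900/3869 ≈ 21.168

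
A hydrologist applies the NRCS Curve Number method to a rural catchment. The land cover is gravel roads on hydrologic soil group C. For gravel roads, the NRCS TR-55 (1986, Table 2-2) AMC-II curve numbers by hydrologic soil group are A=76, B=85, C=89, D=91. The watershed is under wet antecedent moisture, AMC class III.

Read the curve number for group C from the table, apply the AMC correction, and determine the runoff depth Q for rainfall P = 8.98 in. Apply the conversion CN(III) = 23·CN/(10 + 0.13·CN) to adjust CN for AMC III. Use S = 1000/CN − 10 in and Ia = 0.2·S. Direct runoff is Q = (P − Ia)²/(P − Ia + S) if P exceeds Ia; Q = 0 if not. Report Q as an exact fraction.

NRCS table: gravel roads, soil group C → CN(II) = 89
CN(III) from CN(II)=89: (23·89)/(10 + 0.13·89) = 204700/2157 ≈ 94.900
Retention S: 1000/CN − 10 with CN=94.900 → S = 1100/2047 ≈ 0.537 in
Ia = 0.2S: 0.2·0.537 = 0.107 in (exactly 220/2047)
Excess rainfall: 8.980 − 0.107 = 8.873 in; P > Ia so Q > 0
Q: (908103/102350)² ÷ (963103/102350) = 824651058609/98573592050 in (≈ 8.366 in)

Q = 824651058609/98573592050 in ≈ 8.366 in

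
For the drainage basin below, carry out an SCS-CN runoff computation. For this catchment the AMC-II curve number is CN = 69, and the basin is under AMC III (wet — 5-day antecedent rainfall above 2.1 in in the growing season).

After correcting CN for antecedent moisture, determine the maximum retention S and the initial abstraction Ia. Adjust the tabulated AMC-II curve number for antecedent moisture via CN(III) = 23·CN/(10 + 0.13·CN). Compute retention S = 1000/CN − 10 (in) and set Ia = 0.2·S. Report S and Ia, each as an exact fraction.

Wet (AMC III): CN(III) = 23·69/(10 + 0.13·69) = 1587/(1897/100) = 158700/1897 ≈ 83.658
Retention S: 1000/CN − 10 with CN=83.658 → S = 3100/1587 ≈ 1.953 in
Ia = 0.2·(3100/1587) = 620/1587 in ≈ 0.391 in

S = 3100/1587 in ≈ 1.953 in; Ia = 620/1587 in ≈ 0.391 in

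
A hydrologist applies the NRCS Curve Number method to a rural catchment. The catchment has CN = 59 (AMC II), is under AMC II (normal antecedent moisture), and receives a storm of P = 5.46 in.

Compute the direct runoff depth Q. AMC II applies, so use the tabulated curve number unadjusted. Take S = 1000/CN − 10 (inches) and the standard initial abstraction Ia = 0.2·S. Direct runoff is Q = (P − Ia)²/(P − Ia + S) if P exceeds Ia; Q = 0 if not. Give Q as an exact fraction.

Average conditions: CN = 59 (no AMC adjustment).
Retention S: 1000/CN − 10 with CN=59.000 → S = 410/59 ≈ 6.949 in
Ia = 0.2S: 0.2·6.949 = 1.390 in (exactly 82/59)
P − Ia = 5.460 − 1.390 = 12007/2950 ≈ 4.070 in (> 0, runoff occurs)
Runoff Q = (P−Ia)²/(P−Ia+S) = (4.070)²/(4.070+6.949) = 144168049/95895650 ≈ 1.503 in

Q = 144168049/95895650 in ≈ 1.503 in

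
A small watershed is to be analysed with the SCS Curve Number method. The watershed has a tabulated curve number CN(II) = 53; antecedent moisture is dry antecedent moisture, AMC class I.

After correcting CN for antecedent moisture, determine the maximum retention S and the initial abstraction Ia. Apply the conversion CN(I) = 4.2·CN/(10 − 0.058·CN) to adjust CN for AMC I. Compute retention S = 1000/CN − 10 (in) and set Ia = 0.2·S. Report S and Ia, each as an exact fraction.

S = 23500/1113 in ≈ 21.114 in; Ia = 4700/1113 in ≈ 4.223 in

Adjust CN=53 to AMC I: 4.2·53/(10 − 0.058·53) → (1113/5) ÷ (3463/500) = 111300/3463 ≈ 32.140
Max retention: S = 1000/(111300/3463) − 10 = 23500/1113 in (≈ 21.114 in)
Ia = 0.2S: 0.2·21.114 = 4.223 in (exactly 4700/1113)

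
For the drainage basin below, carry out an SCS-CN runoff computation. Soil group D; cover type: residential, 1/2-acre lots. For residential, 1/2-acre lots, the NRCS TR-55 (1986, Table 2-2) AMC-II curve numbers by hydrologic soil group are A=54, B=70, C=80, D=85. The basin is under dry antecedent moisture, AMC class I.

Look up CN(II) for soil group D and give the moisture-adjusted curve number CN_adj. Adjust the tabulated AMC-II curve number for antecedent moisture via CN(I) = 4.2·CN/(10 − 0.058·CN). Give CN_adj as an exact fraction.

NRCS table: residential, 1/2-acre lots, soil group D → CN(II) = 85
Dry (AMC I): CN(I) = 4.2·85/(10 − 0.058·85) = 357/(507/100) = 11900/169 ≈ 70.414

CN_adj = 11900/169 ≈ 70.414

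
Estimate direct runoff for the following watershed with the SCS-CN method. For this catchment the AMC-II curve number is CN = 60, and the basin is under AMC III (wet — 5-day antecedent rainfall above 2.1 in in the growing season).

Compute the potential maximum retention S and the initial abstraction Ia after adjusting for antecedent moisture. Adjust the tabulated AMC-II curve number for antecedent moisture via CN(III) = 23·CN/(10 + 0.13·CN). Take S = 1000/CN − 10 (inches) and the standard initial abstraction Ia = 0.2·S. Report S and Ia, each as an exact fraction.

CN(III) from CN(II)=60: (23·60)/(10 + 0.13·60) = 6900/89 ≈ 77.528
S = 1000/(6900/89) − 10 = 200/69 in ≈ 2.899 in
Ia = 0.2S: 0.2·2.899 = 0.580 in (exactly 40/69)

S = 200/69 in ≈ 2.899 in; Ia = 40/69 in ≈ 0.580 in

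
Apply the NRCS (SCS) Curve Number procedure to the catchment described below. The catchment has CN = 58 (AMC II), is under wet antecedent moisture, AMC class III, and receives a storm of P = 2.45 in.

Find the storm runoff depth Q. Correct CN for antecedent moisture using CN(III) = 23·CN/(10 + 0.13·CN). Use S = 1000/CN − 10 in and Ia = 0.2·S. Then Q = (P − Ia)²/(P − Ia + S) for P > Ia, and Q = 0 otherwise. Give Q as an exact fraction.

Q = 84237727/126316460 in ≈ 0.667 in

Adjust CN=58 to AMC III: 23·58/(10 + 0.13·58) → 1334 ÷ (877/50) = 66700/877 ≈ 76.055
Retention S: 1000/CN − 10 with CN=76.055 → S = 2100/667 ≈ 3.148 in
Ia = 0.2S: 0.2·3.148 = 0.630 in (exactly 420/667)
Since P=2.450 > Ia=0.630: effective rainfall P−Ia = 24283/13340 in
Q = (24283/13340)²/((24283/13340) + 2100/667) = (589664089/177955600)/(66283/13340) = 84237727/126316460 in ≈ 0.667 in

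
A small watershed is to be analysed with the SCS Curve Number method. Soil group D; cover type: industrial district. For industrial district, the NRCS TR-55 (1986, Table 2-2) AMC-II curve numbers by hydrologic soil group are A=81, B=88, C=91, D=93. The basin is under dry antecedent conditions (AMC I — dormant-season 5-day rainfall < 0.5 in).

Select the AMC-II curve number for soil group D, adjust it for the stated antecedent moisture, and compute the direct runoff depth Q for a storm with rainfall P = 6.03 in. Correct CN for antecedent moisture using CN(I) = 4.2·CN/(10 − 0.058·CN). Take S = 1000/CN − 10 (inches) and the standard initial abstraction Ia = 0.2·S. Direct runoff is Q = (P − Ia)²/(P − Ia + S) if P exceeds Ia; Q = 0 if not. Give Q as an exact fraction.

NRCS table: industrial district, soil group D → CN(II) = 93
CN(I) from CN(II)=93: (4.2·93)/(10 − 0.058·93) = 27900/329 ≈ 84.802
Max retention: S = 1000/(27900/329) − 10 = 500/279 in (≈ 1.792 in)
Ia = 0.2S: 0.2·1.792 = 0.358 in (exactly 100/279)
Excess rainfall: 6.030 − 0.358 = 5.672 in; P > Ia so Q > 0
Runoff Q = (P−Ia)²/(P−Ia+S) = (5.672)²/(5.672+1.792) = 25038948169/5809812300 ≈ 4.310 in

Q = 25038948169/5809812300 in ≈ 4.310 in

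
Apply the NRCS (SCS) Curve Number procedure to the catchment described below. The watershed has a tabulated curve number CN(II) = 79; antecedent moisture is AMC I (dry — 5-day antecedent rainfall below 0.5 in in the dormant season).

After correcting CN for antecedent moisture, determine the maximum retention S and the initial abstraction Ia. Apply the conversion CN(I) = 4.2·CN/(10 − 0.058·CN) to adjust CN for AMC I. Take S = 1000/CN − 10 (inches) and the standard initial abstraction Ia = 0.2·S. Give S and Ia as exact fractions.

S = 500/79 in ≈ 6.329 in; Ia = 100/79 in ≈ 1.266 in

CN(I) from CN(II)=79: (4.2·79)/(10 − 0.058·79) = 7900/129 ≈ 61.240
Max retention: S = 1000/(7900/129) − 10 = 500/79 in (≈ 6.329 in)
Initial abstraction Ia = S/5 = (500/79)/5 = 100/79 ≈ 1.266 in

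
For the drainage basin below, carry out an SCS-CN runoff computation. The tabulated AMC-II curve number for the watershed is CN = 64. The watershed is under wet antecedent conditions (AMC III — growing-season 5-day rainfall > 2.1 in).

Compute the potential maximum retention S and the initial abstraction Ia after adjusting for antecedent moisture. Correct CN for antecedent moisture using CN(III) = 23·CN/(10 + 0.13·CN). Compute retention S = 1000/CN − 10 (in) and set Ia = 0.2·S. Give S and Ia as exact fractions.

S = 225/92 in ≈ 2.446 in; Ia = 45/92 in ≈ 0.489 in

Adjust CN=64 to AMC III: 23·64/(10 + 0.13·64) → 1472 ÷ (458/25) = 18400/229 ≈ 80.349
S = 1000/(18400/229) − 10 = 225/92 in ≈ 2.446 in
Ia = 0.2·(225/92) = 45/92 in ≈ 0.489 in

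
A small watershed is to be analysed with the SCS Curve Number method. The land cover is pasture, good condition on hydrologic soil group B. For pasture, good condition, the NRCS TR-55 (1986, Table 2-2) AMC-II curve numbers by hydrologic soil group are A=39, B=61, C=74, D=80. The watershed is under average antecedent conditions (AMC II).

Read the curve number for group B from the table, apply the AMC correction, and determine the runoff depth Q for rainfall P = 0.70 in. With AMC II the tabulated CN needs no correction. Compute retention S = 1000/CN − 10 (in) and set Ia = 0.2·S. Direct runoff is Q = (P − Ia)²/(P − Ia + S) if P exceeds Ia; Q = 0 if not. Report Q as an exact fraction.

Q = 0 in ≈ 0.000 in

NRCS table: pasture, good condition, soil group B → CN(II) = 61
CN(II) = 61; AMC II needs no correction.
Retention S: 1000/CN − 10 with CN=61.000 → S = 390/61 ≈ 6.393 in
Ia = 0.2S: 0.2·6.393 = 1.279 in (exactly 78/61)
P = 0.700 ≤ Ia = 1.279 in: entire storm abstracted, Q = 0.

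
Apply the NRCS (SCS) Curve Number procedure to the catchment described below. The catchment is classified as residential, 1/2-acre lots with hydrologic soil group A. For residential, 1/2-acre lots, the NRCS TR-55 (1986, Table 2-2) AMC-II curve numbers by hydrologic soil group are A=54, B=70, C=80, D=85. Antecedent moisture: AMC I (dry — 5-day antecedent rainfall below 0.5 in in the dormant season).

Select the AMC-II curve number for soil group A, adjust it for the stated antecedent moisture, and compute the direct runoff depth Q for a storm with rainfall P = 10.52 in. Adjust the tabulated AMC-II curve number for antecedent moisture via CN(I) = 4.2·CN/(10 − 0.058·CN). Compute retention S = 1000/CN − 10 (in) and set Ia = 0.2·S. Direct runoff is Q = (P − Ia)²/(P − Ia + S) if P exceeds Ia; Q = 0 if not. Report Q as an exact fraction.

NRCS table: residential, 1/2-acre lots, soil group A → CN(II) = 54
Adjust CN=54 to AMC I: 4.2·54/(10 − 0.058·54) → (1134/5) ÷ (1717/250) = 56700/1717 ≈ 33.023
S = 1000/(56700/1717) − 10 = 11500/567 in ≈ 20.282 in
Initial abstraction Ia = S/5 = (11500/567)/5 = 2300/567 ≈ 4.056 in
P − Ia = 10.520 − 4.056 = 91621/14175 ≈ 6.464 in (> 0, runoff occurs)
Q = (91621/14175)²/((91621/14175) + 11500/567) = (8394407641/200930625)/(379121/14175) = 8394407641/5374040175 in ≈ 1.562 in

Q = 8394407641/5374040175 in ≈ 1.562 in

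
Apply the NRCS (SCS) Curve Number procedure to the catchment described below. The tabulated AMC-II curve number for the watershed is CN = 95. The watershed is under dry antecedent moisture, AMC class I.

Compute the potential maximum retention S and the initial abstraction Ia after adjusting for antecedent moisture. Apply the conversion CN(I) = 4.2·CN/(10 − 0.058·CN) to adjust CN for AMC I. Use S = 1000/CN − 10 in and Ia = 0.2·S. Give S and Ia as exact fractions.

S = 500/399 in ≈ 1.253 in; Ia = 100/399 in ≈ 0.251 in

Dry (AMC I): CN(I) = 4.2·95/(10 − 0.058·95) = 399/(449/100) = 39900/449 ≈ 88.864
Max retention: S = 1000/(39900/449) − 10 = 500/399 in (≈ 1.253 in)
Initial abstraction Ia = S/5 = (500/399)/5 = 100/399 ≈ 0.251 in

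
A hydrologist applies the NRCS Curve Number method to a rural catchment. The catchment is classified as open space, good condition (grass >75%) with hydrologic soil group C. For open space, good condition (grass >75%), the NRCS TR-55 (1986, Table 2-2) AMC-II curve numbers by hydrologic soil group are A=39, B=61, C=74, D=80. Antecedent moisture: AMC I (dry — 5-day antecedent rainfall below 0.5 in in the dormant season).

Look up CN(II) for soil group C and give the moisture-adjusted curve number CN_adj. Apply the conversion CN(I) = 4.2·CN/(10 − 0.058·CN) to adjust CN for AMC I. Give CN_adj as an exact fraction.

NRCS table: open space, good condition (grass >75%), soil group C → CN(II) = 74
Dry (AMC I): CN(I) = 4.2·74/(10 − 0.058·74) = (1554/5)/(1427/250) = 77700/1427 ≈ 54.450

CN_adj = 77700/1427 ≈ 54.450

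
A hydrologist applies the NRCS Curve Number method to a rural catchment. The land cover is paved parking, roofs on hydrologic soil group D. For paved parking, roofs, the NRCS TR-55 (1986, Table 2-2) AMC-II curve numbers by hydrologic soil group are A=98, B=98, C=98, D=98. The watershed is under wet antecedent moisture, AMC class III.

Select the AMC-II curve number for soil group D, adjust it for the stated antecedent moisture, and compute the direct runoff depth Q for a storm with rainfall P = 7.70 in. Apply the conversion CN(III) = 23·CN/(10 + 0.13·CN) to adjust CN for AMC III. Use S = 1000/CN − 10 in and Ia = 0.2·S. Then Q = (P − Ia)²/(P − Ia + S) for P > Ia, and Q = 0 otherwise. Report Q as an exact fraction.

NRCS table: paved parking, roofs, soil group D → CN(II) = 98
CN(III) from CN(II)=98: (23·98)/(10 + 0.13·98) = 112700/1137 ≈ 99.120
Retention S: 1000/CN − 10 with CN=99.120 → S = 100/1127 ≈ 0.089 in
Ia = 0.2·(100/1127) = 20/1127 in ≈ 0.018 in
Since P=7.700 > Ia=0.018: effective rainfall P−Ia = 86579/11270 in
Q = (86579/11270)²/((86579/11270) + 100/1127) = (7495923241/127012900)/(87579/11270) = 7495923241/987015330 in ≈ 7.595 in

Q = 7495923241/987015330 in ≈ 7.595 in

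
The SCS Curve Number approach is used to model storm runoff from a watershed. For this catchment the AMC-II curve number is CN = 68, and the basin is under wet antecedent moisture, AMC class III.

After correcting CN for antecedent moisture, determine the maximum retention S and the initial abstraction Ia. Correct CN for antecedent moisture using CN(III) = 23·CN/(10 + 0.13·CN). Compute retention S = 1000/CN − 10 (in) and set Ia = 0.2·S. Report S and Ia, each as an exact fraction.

Adjust CN=68 to AMC III: 23·68/(10 + 0.13·68) → 1564 ÷ (471/25) = 39100/471 ≈ 83.015
Max retention: S = 1000/(39100/471) − 10 = 800/391 in (≈ 2.046 in)
Ia = 0.2·(800/391) = 160/391 in ≈ 0.409 in

S = 800/391 in ≈ 2.046 in; Ia = 160/391 in ≈ 0.409 in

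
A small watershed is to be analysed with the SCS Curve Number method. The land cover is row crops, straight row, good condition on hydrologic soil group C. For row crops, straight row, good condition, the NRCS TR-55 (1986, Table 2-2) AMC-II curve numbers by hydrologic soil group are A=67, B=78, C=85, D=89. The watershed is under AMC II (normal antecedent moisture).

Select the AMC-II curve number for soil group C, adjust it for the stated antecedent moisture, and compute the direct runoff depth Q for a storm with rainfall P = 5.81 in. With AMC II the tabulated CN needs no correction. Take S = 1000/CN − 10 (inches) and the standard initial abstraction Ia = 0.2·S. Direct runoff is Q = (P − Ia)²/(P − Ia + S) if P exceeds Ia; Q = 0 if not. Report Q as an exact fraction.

Q = 86062729/20870900 in ≈ 4.124 in

NRCS table: row crops, straight row, good condition, soil group C → CN(II) = 85
Average conditions: CN = 85 (no AMC adjustment).
S = 1000/85 − 10 = 30/17 in ≈ 1.765 in
Ia = 0.2·(30/17) = 6/17 in ≈ 0.353 in
Since P=5.810 > Ia=0.353: effective rainfall P−Ia = 9277/1700 in
Runoff Q = (P−Ia)²/(P−Ia+S) = (5.457)²/(5.457+1.765) = 86062729/20870900 ≈ 4.124 in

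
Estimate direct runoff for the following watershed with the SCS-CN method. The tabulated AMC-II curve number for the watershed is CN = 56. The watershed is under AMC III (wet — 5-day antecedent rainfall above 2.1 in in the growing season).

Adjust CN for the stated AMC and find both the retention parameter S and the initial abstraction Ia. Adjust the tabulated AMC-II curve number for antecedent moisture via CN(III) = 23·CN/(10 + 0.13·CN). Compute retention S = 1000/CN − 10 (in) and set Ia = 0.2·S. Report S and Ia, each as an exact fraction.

CN(III) from CN(II)=56: (23·56)/(10 + 0.13·56) = 4025/54 ≈ 74.537
Max retention: S = 1000/(4025/54) − 10 = 550/161 in (≈ 3.416 in)
Ia = 0.2·(550/161) = 110/161 in ≈ 0.683 in

S = 550/161 in ≈ 3.416 in; Ia = 110/161 in ≈ 0.683 in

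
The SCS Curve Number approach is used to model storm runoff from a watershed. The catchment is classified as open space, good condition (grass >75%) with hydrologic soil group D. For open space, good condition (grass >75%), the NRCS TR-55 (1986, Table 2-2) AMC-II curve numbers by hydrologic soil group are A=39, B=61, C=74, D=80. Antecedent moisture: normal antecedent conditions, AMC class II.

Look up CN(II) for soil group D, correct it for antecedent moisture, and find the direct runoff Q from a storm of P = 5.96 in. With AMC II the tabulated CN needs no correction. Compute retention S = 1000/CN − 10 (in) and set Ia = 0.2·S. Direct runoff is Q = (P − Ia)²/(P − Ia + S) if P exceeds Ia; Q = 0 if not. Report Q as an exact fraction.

Q = 74529/19900 in ≈ 3.745 in

NRCS table: open space, good condition (grass >75%), soil group D → CN(II) = 80
CN(II) = 80; AMC II needs no correction.
Max retention: S = 1000/80 − 10 = 5/2 in (≈ 2.500 in)
Ia = 0.2S: 0.2·2.500 = 0.500 in (exactly 1/2)
Excess rainfall: 5.960 − 0.500 = 5.460 in; P > Ia so Q > 0
Runoff Q = (P−Ia)²/(P−Ia+S) = (5.460)²/(5.460+2.500) = 74529/19900 ≈ 3.745 in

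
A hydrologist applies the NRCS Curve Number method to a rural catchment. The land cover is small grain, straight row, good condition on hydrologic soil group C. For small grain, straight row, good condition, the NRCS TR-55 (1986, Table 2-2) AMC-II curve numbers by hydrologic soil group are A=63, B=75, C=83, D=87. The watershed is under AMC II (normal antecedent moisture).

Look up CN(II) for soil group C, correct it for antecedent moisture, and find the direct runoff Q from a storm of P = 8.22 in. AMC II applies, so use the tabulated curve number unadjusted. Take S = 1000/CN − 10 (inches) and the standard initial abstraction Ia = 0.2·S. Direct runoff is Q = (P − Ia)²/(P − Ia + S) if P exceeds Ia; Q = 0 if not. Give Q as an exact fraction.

NRCS table: small grain, straight row, good condition, soil group C → CN(II) = 83
Average conditions: CN = 83 (no AMC adjustment).
S = 1000/83 − 10 = 170/83 in ≈ 2.048 in
Ia = 0.2·(170/83) = 34/83 in ≈ 0.410 in
P − Ia = 8.220 − 0.410 = 32413/4150 ≈ 7.810 in (> 0, runoff occurs)
Q = (32413/4150)²/((32413/4150) + 170/83) = (1050602569/17222500)/(40913/4150) = 1050602569/169788950 in ≈ 6.188 in

Q = 1050602569/169788950 in ≈ 6.188 in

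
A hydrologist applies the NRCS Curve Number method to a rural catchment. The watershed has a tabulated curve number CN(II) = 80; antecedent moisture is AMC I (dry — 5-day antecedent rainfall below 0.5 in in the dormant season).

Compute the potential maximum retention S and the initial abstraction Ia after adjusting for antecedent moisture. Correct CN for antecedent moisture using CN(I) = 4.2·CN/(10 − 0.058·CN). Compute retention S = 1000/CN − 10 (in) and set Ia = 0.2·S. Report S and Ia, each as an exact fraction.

S = 125/21 in ≈ 5.952 in; Ia = 25/21 in ≈ 1.190 in

Dry (AMC I): CN(I) = 4.2·80/(10 − 0.058·80) = 336/(134/25) = 4200/67 ≈ 62.687
Max retention: S = 1000/(4200/67) − 10 = 125/21 in (≈ 5.952 in)
Ia = 0.2S: 0.2·5.952 = 1.190 in (exactly 25/21)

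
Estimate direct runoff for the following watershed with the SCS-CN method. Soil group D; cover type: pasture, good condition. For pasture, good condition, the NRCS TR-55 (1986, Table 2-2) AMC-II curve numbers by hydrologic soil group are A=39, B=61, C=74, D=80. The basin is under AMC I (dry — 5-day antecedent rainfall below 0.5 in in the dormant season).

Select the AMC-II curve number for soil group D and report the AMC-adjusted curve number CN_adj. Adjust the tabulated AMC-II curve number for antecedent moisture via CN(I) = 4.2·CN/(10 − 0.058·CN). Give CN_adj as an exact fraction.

NRCS table: pasture, good condition, soil group D → CN(II) = 80
Dry (AMC I): CN(I) = 4.2·80/(10 − 0.058·80) = 336/(134/25) = 4200/67 ≈ 62.687

CN_adj = 4200/67 ≈ 62.687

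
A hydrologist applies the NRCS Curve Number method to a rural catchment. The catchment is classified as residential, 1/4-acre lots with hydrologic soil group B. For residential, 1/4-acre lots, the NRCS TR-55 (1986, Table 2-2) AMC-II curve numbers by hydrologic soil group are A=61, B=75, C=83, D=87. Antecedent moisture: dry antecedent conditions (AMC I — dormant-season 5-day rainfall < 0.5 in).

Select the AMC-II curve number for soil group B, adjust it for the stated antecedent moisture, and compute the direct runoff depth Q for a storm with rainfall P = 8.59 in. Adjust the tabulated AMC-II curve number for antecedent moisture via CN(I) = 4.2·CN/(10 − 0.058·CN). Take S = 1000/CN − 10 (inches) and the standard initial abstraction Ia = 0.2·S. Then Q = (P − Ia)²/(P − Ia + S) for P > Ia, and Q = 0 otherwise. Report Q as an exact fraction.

NRCS table: residential, 1/4-acre lots, soil group B → CN(II) = 75
CN(I) from CN(II)=75: (4.2·75)/(10 − 0.058·75) = 6300/113 ≈ 55.752
S = 1000/(6300/113) − 10 = 500/63 in ≈ 7.937 in
Ia = 0.2S: 0.2·7.937 = 1.587 in (exactly 100/63)
Excess rainfall: 8.590 − 1.587 = 7.003 in; P > Ia so Q > 0
Q: (44117/6300)² ÷ (94117/6300) = 1946309689/592937100 in (≈ 3.282 in)

Q = 1946309689/592937100 in ≈ 3.282 in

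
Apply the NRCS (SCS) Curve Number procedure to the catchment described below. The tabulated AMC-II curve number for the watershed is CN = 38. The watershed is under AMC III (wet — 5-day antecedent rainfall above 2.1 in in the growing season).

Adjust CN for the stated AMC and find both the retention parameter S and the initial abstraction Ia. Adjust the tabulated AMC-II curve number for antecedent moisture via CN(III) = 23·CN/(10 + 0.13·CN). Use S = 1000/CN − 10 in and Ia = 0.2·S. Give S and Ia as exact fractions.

Adjust CN=38 to AMC III: 23·38/(10 + 0.13·38) → 874 ÷ (747/50) = 43700/747 ≈ 58.501
Retention S: 1000/CN − 10 with CN=58.501 → S = 3100/437 ≈ 7.094 in
Initial abstraction Ia = S/5 = (3100/437)/5 = 620/437 ≈ 1.419 in

S = 3100/437 in ≈ 7.094 in; Ia = 620/437 in ≈ 1.419 in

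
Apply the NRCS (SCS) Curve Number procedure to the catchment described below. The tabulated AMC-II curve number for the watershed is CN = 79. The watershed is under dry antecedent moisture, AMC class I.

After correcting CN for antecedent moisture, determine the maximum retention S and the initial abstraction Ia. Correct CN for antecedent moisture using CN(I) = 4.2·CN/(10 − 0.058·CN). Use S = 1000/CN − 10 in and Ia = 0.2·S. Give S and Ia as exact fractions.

Adjust CN=79 to AMC I: 4.2·79/(10 − 0.058·79) → (1659/5) ÷ (2709/500) = 7900/129 ≈ 61.240
Retention S: 1000/CN − 10 with CN=61.240 → S = 500/79 ≈ 6.329 in
Initial abstraction Ia = S/5 = (500/79)/5 = 100/79 ≈ 1.266 in

S = 500/79 in ≈ 6.329 in; Ia = 100/79 in ≈ 1.266 in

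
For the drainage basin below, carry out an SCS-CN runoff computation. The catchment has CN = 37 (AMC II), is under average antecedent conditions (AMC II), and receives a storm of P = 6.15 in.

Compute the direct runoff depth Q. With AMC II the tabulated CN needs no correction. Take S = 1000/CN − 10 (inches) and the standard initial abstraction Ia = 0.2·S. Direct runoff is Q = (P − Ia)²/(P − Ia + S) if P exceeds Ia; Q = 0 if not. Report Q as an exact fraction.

AMC II — tabulated CN = 37 applies directly.
S = 1000/37 − 10 = 630/37 in ≈ 17.027 in
Ia = 0.2S: 0.2·17.027 = 3.405 in (exactly 126/37)
Excess rainfall: 6.150 − 3.405 = 2.745 in; P > Ia so Q > 0
Q: (2031/740)² ÷ (14631/740) = 1374987/3608980 in (≈ 0.381 in)

Q = 1374987/3608980 in ≈ 0.381 in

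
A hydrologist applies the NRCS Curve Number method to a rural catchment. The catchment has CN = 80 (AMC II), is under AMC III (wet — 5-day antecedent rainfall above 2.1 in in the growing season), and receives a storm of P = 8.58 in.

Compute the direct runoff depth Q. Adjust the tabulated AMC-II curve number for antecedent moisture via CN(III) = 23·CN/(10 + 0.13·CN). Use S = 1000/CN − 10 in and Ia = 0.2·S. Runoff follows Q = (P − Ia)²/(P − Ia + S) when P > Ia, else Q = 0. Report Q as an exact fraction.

CN(III) from CN(II)=80: (23·80)/(10 + 0.13·80) = 4600/51 ≈ 90.196
Max retention: S = 1000/(4600/51) − 10 = 25/23 in (≈ 1.087 in)
Ia = 0.2S: 0.2·1.087 = 0.217 in (exactly 5/23)
P − Ia = 8.580 − 0.217 = 9617/1150 ≈ 8.363 in (> 0, runoff occurs)
Q = (9617/1150)²/((9617/1150) + 25/23) = (92486689/1322500)/(10867/1150) = 92486689/12497050 in ≈ 7.401 in

Q = 92486689/12497050 in ≈ 7.401 in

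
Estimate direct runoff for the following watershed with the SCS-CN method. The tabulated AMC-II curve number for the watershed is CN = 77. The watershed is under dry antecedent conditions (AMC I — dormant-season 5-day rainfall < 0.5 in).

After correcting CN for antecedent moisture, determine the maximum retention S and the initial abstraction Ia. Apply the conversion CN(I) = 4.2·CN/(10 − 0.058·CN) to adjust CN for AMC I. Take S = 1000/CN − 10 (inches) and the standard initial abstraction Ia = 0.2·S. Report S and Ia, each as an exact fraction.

Dry (AMC I): CN(I) = 4.2·77/(10 − 0.058·77) = (1617/5)/(2767/500) = 161700/2767 ≈ 58.439
S = 1000/(161700/2767) − 10 = 11500/1617 in ≈ 7.112 in
Ia = 0.2·(11500/1617) = 2300/1617 in ≈ 1.422 in

S = 11500/1617 in ≈ 7.112 in; Ia = 2300/1617 in ≈ 1.422 in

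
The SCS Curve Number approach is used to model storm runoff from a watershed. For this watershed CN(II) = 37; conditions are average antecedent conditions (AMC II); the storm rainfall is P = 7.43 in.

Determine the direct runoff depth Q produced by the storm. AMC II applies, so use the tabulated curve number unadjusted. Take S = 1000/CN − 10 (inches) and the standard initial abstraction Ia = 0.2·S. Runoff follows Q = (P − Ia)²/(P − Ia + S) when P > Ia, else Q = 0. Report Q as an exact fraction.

Average conditions: CN = 37 (no AMC adjustment).
S = 1000/37 − 10 = 630/37 in ≈ 17.027 in
Initial abstraction Ia = S/5 = (630/37)/5 = 126/37 ≈ 3.405 in
P − Ia = 7.430 − 3.405 = 14891/3700 ≈ 4.025 in (> 0, runoff occurs)
Q: (14891/3700)² ÷ (77891/3700) = 221741881/288196700 in (≈ 0.769 in)

Q = 221741881/288196700 in ≈ 0.769 in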